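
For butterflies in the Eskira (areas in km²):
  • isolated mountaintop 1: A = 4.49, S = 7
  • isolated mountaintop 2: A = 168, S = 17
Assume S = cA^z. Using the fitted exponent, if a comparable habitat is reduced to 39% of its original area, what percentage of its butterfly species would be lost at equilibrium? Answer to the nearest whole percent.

z = ln(17/7) / ln(168/4.49) = 0.8873 / 3.6221 = 0.2450
S_new/S_old = (A_new/A_old)^z = 0.39^0.2450 = exp(0.2450 × -0.9416) = 0.794
Fraction lost = 1 − 0.794 = 0.206

21%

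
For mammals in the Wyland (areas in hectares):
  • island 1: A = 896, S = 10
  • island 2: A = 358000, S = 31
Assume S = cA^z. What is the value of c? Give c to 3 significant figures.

z = ln(S₂/S₁) / ln(A₂/A₁) = ln(31/10) / ln(358000/896) = 1.1314 / 5.9903 = 0.1889
c = S₁ / A₁^z = 10 / 896^0.1889 = 10 / 3.611 = 2.769

2.77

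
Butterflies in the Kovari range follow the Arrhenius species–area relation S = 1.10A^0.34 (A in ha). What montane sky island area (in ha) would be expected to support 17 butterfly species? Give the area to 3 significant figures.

17 = 1.1 × A^0.34  ⇒  A^0.34 = 17/1.1 = 15.45
ln A = ln(15.45) / 0.34 = 2.7379 / 0.34 = 8.0527
A = e^8.0527 ≈ 3142 ha

3140 ha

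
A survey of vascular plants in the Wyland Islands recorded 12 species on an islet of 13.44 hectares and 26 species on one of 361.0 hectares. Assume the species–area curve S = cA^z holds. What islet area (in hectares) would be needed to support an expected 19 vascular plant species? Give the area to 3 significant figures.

95.0 hectares

z = ln(26/12) / ln(361/13.44) = 0.7732 / 3.2906 = 0.2350
c = 12 / 13.44^0.2350 = 12 / 1.841 = 6.517
A = (19/6.517)^(1/0.2350) ⇒ ln A = ln(2.915)/0.2350 = 4.5540
A = e^4.5540 ≈ 95.01 hectares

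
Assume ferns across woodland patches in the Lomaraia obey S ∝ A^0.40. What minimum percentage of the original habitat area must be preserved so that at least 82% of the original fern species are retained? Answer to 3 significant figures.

60.9%

Need (A_new/A_old)^0.4 = 0.82, so A_new/A_old = 0.82^(1/0.4) = 0.82^2.5
ln(A_new/A_old) = ln 0.82 / 0.4 = -0.1985 / 0.4 = -0.4961
A_new/A_old = e^-0.4961 ≈ 0.6089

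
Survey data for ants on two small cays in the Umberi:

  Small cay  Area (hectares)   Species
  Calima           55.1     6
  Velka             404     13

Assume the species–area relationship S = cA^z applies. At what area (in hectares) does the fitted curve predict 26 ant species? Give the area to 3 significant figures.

2410 hectares

z = ln(13/6) / ln(404/55.1) = 0.7732 / 1.9923 = 0.3881
c = 6 / 55.1^0.3881 = 6 / 4.74 = 1.266
A = (26/1.266)^(1/0.3881) ⇒ ln A = ln(20.54)/0.3881 = 7.7874
A = e^7.7874 ≈ 2410 hectares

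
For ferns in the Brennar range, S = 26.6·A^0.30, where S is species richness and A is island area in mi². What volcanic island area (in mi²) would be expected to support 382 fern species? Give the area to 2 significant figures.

382 = 26.6 × A^0.3  ⇒  A^0.3 = 382/26.6 = 14.36
ln A = ln(14.36) / 0.3 = 2.6645 / 0.3 = 8.8817
A = e^8.8817 ≈ 7199 mi²

7200 mi²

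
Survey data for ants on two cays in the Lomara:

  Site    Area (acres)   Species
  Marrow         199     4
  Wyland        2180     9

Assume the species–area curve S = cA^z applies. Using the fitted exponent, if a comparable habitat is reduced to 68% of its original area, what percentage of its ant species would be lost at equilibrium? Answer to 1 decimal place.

z = ln(9/4) / ln(2180/199) = 0.8109 / 2.3938 = 0.3388
S_new/S_old = (A_new/A_old)^z = 0.68^0.3388 = exp(0.3388 × -0.3857) = 0.8775
Fraction lost = 1 − 0.8775 = 0.1225

12.2%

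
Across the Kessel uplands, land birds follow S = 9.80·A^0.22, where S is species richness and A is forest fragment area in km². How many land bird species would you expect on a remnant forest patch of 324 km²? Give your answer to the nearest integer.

S = 9.8 × 324^0.22 = 9.8 × 3.567 ≈ 34.96

35 species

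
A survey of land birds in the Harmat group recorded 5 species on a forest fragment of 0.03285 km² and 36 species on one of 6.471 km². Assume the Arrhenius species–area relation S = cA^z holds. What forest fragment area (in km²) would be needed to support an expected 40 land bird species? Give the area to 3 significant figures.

8.58 km²

z = ln(36/5) / ln(6.471/0.03285) = 1.9741 / 5.2831 = 0.3737
c = 5 / 0.03285^0.3737 = 5 / 0.2791 = 17.92
A = (40/17.92)^(1/0.3737) ⇒ ln A = ln(2.232)/0.3737 = 2.1493
A = e^2.1493 ≈ 8.579 km²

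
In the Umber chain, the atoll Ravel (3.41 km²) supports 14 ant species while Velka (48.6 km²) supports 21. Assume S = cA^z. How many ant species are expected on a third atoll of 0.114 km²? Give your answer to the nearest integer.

8

z = ln(21/14) / ln(48.6/3.41) = 0.4055 / 2.6569 = 0.1526
c = 14 / 3.41^0.1526 = 14 / 1.206 = 11.61
S₃ = 11.61 × 0.114^0.1526 = 11.61 × 0.7179 ≈ 8.335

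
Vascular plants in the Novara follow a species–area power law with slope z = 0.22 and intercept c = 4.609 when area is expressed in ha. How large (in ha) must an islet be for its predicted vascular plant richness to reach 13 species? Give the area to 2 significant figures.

13 = 4.609 × A^0.22  ⇒  A^0.22 = 13/4.609 = 2.821
ln A = ln(2.821) / 0.22 = 1.0369 / 0.22 = 4.7134
A = e^4.7134 ≈ 111.4 ha

110 ha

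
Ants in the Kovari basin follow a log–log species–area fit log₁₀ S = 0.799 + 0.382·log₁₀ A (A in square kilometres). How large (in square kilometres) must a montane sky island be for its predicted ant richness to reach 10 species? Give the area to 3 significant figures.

3.36 square kilometres

10 = 6.295 × A^0.382  ⇒  A^0.382 = 10/6.295 = 1.589
ln A = ln(1.589) / 0.382 = 0.4628 / 0.382 = 1.2116
A = e^1.2116 ≈ 3.359 square kilometres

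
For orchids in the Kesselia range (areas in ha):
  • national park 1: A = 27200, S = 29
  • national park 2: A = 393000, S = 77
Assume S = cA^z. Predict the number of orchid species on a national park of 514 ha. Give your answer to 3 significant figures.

z = ln(77/29) / ln(393000/27200) = 0.9765 / 2.6706 = 0.3657
c = 29 / 27200^0.3657 = 29 / 41.83 = 0.6932
S₃ = 0.6932 × 514^0.3657 = 0.6932 × 9.801 ≈ 6.794

6.79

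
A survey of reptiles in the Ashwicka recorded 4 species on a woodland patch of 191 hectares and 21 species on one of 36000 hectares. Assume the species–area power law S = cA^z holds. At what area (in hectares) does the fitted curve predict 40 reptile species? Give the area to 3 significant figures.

276000 hectares

z = ln(21/4) / ln(36000/191) = 1.6582 / 5.2390 = 0.3165
c = 4 / 191^0.3165 = 4 / 5.272 = 0.7587
A = (40/0.7587)^(1/0.3165) ⇒ ln A = ln(52.72)/0.3165 = 12.5271
A = e^12.5271 ≈ 275696 hectares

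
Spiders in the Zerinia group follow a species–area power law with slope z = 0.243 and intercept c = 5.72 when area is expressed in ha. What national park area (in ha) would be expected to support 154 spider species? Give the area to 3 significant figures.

768000 ha

154 = 5.72 × A^0.243  ⇒  A^0.243 = 154/5.72 = 26.92
ln A = ln(26.92) / 0.243 = 3.2930 / 0.243 = 13.5514
A = e^13.5514 ≈ 767868 ha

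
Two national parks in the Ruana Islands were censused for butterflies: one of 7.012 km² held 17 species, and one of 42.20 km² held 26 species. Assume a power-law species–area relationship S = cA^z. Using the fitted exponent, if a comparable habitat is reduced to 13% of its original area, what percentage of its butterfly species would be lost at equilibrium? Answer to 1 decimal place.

38.3%

z = ln(26/17) / ln(42.2/7.012) = 0.4249 / 1.7948 = 0.2367
S_new/S_old = (A_new/A_old)^z = 0.13^0.2367 = exp(0.2367 × -2.0402) = 0.6169
Fraction lost = 1 − 0.6169 = 0.3831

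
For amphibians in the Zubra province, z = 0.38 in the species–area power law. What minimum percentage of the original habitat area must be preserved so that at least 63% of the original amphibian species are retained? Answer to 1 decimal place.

29.6%

Need (A_new/A_old)^0.38 = 0.63, so A_new/A_old = 0.63^(1/0.38) = 0.63^2.632
ln(A_new/A_old) = ln 0.63 / 0.38 = -0.4620 / 0.38 = -1.2159
A_new/A_old = e^-1.2159 ≈ 0.2964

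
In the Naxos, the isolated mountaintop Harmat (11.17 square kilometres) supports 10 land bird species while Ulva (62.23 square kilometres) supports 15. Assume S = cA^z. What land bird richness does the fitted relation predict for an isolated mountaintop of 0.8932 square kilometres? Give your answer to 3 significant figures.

5.51

z = ln(15/10) / ln(62.23/11.17) = 0.4055 / 1.7176 = 0.2361
c = 10 / 11.17^0.2361 = 10 / 1.768 = 5.657
S₃ = 5.657 × 0.8932^0.2361 = 5.657 × 0.9737 ≈ 5.508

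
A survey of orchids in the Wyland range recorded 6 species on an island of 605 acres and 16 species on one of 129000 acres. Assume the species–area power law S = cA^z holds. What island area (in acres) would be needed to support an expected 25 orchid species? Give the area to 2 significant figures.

z = ln(16/6) / ln(129000/605) = 0.9808 / 5.3623 = 0.1829
c = 6 / 605^0.1829 = 6 / 3.227 = 1.859
A = (25/1.859)^(1/0.1829) ⇒ ln A = ln(13.45)/0.1829 = 14.2075
A = e^14.2075 ≈ 1479901 acres

1500000 acres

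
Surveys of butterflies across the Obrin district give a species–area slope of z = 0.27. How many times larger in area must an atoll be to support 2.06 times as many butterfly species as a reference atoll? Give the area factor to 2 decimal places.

14.54

(A₂/A₁)^0.27 = 2.06, so A₂/A₁ = 2.06^(1/0.27) = 2.06^3.704
ln(A₂/A₁) = ln 2.06 / 0.27 = 0.7227 / 0.27 = 2.6767
A₂/A₁ = e^2.6767 ≈ 14.54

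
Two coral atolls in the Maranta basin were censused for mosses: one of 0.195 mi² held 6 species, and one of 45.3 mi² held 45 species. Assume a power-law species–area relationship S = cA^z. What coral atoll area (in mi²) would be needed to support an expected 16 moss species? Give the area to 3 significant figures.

z = ln(45/6) / ln(45.3/0.195) = 2.0149 / 5.4481 = 0.3698
c = 6 / 0.195^0.3698 = 6 / 0.5463 = 10.98
A = (16/10.98)^(1/0.3698) ⇒ ln A = ln(1.457)/0.3698 = 1.0173
A = e^1.0173 ≈ 2.766 mi²

2.77 mi²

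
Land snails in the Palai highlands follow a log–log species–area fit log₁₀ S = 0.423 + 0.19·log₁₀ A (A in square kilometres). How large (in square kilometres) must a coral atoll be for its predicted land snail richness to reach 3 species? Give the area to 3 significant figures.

1.93 square kilometres

3 = 2.649 × A^0.19  ⇒  A^0.19 = 3/2.649 = 1.133
ln A = ln(1.133) / 0.19 = 0.1246 / 0.19 = 0.6559
A = e^0.6559 ≈ 1.927 square kilometres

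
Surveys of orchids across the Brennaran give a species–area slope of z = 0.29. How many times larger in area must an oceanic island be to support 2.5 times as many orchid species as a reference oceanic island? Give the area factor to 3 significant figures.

23.6

(A₂/A₁)^0.29 = 2.5, so A₂/A₁ = 2.5^(1/0.29) = 2.5^3.448
ln(A₂/A₁) = ln 2.5 / 0.29 = 0.9163 / 0.29 = 3.1596
A₂/A₁ = e^3.1596 ≈ 23.56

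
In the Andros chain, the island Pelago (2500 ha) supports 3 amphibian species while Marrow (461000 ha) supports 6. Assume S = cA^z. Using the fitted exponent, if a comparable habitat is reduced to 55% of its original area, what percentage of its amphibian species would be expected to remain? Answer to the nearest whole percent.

z = ln(6/3) / ln(461000/2500) = 0.6931 / 5.2171 = 0.1329
S_new/S_old = (A_new/A_old)^z = 0.55^0.1329 = exp(0.1329 × -0.5978) = 0.9236

92%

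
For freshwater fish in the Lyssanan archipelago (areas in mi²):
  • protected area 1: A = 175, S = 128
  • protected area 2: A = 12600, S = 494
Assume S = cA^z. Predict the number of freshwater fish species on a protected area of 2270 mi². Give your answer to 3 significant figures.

z = ln(494/128) / ln(12600/175) = 1.3505 / 4.2767 = 0.3158
c = 128 / 175^0.3158 = 128 / 5.109 = 25.05
S₃ = 25.05 × 2270^0.3158 = 25.05 × 11.48 ≈ 287.5

288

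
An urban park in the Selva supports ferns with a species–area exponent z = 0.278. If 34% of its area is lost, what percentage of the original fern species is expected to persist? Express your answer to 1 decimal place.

S_new/S_old = (A_new/A_old)^z = 0.66^0.278
= exp(0.278 × ln 0.66) = exp(0.278 × -0.4155) = exp(-0.1155) ≈ 0.8909

89.1%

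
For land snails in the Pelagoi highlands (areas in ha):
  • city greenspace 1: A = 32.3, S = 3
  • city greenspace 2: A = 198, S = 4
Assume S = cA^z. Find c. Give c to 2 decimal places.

z = ln(S₂/S₁) / ln(A₂/A₁) = ln(4/3) / ln(198/32.3) = 0.2877 / 1.8132 = 0.1587
c = S₁ / A₁^z = 3 / 32.3^0.1587 = 3 / 1.736 = 1.729

1.73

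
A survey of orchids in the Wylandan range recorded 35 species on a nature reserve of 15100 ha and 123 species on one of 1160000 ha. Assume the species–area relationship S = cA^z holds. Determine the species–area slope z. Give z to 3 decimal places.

Taking logs: ln S = ln c + z ln A, so z = (ln S₂ − ln S₁)/(ln A₂ − ln A₁).
z = ln(123/35) / ln(1160000/15100) = ln(3.514) / ln(76.82) = 1.2568 / 4.3415 = 0.2895

0.289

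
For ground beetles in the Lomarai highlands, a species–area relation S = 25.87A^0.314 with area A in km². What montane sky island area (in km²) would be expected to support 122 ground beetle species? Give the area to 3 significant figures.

140 km²

122 = 25.87 × A^0.314  ⇒  A^0.314 = 122/25.87 = 4.716
ln A = ln(4.716) / 0.314 = 1.5509 / 0.314 = 4.9393
A = e^4.9393 ≈ 139.7 km²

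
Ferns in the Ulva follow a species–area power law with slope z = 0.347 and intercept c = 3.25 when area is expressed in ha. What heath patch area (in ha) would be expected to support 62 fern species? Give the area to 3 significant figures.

4900 ha

62 = 3.25 × A^0.347  ⇒  A^0.347 = 62/3.25 = 19.08
ln A = ln(19.08) / 0.347 = 2.9485 / 0.347 = 8.4971
A = e^8.4971 ≈ 4900 ha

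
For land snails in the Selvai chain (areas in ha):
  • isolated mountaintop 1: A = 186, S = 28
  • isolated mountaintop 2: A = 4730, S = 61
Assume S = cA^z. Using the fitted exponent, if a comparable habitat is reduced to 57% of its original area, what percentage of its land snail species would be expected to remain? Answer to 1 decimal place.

z = ln(61/28) / ln(4730/186) = 0.7787 / 3.2359 = 0.2406
S_new/S_old = (A_new/A_old)^z = 0.57^0.2406 = exp(0.2406 × -0.5621) = 0.8735

87.3%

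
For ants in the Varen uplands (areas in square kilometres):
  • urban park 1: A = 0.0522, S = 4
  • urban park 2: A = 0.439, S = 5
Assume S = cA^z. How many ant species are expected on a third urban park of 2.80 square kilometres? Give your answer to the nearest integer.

6

z = ln(5/4) / ln(0.439/0.0522) = 0.2231 / 2.1294 = 0.1048
c = 4 / 0.0522^0.1048 = 4 / 0.7339 = 5.451
S₃ = 5.451 × 2.8^0.1048 = 5.451 × 1.114 ≈ 6.071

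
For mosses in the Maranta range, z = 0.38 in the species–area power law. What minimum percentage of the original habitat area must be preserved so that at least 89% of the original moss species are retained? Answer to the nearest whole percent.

74%

Need (A_new/A_old)^0.38 = 0.89, so A_new/A_old = 0.89^(1/0.38) = 0.89^2.632
ln(A_new/A_old) = ln 0.89 / 0.38 = -0.1165 / 0.38 = -0.3067
A_new/A_old = e^-0.3067 ≈ 0.7359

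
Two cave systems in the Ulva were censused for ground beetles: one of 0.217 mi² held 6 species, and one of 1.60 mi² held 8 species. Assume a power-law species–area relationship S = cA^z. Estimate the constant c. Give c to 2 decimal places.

7.48

z = ln(S₂/S₁) / ln(A₂/A₁) = ln(8/6) / ln(1.6/0.217) = 0.2877 / 1.9979 = 0.1440
c = S₁ / A₁^z = 6 / 0.217^0.1440 = 6 / 0.8025 = 7.476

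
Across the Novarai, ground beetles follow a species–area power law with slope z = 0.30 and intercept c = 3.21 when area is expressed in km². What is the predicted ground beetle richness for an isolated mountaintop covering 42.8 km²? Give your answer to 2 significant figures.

9.9

S = 3.21 × 42.8^0.3
ln S = ln 3.21 + 0.3 × ln 42.8 = 1.1663 + 0.3 × 3.7565 = 2.2932
S = e^2.2932 ≈ 9.907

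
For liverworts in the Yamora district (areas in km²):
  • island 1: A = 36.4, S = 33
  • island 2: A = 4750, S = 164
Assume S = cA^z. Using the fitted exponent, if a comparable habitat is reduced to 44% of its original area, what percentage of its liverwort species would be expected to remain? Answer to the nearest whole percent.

z = ln(164/33) / ln(4750/36.4) = 1.6034 / 4.8713 = 0.3291
S_new/S_old = (A_new/A_old)^z = 0.44^0.3291 = exp(0.3291 × -0.8210) = 0.7632

76%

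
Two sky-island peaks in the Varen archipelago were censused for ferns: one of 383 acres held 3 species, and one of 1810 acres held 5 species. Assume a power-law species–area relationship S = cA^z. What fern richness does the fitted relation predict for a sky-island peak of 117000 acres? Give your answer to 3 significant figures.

z = ln(5/3) / ln(1810/383) = 0.5108 / 1.5530 = 0.3289
c = 3 / 383^0.3289 = 3 / 7.074 = 0.4241
S₃ = 0.4241 × 117000^0.3289 = 0.4241 × 46.45 ≈ 19.7

19.7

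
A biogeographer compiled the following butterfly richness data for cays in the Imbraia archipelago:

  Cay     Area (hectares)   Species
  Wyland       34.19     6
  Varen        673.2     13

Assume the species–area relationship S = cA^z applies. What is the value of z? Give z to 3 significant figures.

0.259

Taking logs: ln S = ln c + z ln A, so z = (ln S₂ − ln S₁)/(ln A₂ − ln A₁).
z = ln(13/6) / ln(673.2/34.19) = ln(2.167) / ln(19.69) = 0.7732 / 2.9801 = 0.2595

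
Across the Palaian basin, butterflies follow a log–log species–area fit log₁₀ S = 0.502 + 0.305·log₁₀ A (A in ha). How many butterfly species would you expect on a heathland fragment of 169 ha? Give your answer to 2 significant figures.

15

S = 3.177 × 169^0.305
ln S = ln 3.177 + 0.305 × ln 169 = 1.1559 + 0.305 × 5.1299 = 2.7205
S = e^2.7205 ≈ 15.19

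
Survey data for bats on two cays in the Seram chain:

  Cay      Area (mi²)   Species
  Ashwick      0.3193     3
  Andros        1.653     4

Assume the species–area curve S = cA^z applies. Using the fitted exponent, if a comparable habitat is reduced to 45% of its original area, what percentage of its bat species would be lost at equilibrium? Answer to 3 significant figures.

z = ln(4/3) / ln(1.653/0.3193) = 0.2877 / 1.6442 = 0.1750
S_new/S_old = (A_new/A_old)^z = 0.45^0.1750 = exp(0.1750 × -0.7985) = 0.8696
Fraction lost = 1 − 0.8696 = 0.1304

13.0%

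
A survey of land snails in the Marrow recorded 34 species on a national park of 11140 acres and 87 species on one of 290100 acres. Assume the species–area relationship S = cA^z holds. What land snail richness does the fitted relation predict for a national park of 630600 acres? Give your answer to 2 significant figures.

110

z = ln(87/34) / ln(290100/11140) = 0.9395 / 3.2597 = 0.2882
c = 34 / 11140^0.2882 = 34 / 14.67 = 2.318
S₃ = 2.318 × 630600^0.2882 = 2.318 × 46.95 ≈ 108.8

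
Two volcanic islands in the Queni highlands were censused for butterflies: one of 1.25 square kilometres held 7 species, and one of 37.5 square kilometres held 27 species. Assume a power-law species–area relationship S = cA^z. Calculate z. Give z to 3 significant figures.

Taking logs: ln S = ln c + z ln A, so z = (ln S₂ − ln S₁)/(ln A₂ − ln A₁).
z = ln(27/7) / ln(37.5/1.25) = ln(3.857) / ln(30) = 1.3499 / 3.4012 = 0.3969

0.397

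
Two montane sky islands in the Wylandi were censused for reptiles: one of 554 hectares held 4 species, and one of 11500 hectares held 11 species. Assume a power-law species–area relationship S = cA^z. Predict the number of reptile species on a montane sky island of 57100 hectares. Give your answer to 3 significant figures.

18.8

z = ln(11/4) / ln(11500/554) = 1.0116 / 3.0329 = 0.3335
c = 4 / 554^0.3335 = 4 / 8.224 = 0.4864
S₃ = 0.4864 × 57100^0.3335 = 0.4864 × 38.59 ≈ 18.77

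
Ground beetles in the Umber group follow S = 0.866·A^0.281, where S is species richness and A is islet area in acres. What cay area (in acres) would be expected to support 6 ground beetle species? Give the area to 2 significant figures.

980 acres

6 = 0.866 × A^0.281  ⇒  A^0.281 = 6/0.866 = 6.928
ln A = ln(6.928) / 0.281 = 1.9356 / 0.281 = 6.8884
A = e^6.8884 ≈ 980.8 acres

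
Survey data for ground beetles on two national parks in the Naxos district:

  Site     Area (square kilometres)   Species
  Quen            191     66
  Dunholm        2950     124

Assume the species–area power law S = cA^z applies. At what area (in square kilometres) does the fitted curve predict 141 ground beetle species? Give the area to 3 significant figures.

5150 square kilometres

z = ln(124/66) / ln(2950/191) = 0.6306 / 2.7373 = 0.2304
c = 66 / 191^0.2304 = 66 / 3.354 = 19.68
A = (141/19.68)^(1/0.2304) ⇒ ln A = ln(7.165)/0.2304 = 8.5472
A = e^8.5472 ≈ 5152 square kilometres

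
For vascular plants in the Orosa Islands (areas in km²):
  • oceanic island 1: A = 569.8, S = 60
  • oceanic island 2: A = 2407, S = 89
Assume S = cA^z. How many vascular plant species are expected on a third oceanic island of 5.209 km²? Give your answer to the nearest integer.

z = ln(89/60) / ln(2407/569.8) = 0.3943 / 1.4409 = 0.2737
c = 60 / 569.8^0.2737 = 60 / 5.677 = 10.57
S₃ = 10.57 × 5.209^0.2737 = 10.57 × 1.571 ≈ 16.6

17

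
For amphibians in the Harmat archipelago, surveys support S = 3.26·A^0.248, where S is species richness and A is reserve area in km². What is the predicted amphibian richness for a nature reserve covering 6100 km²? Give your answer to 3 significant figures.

28.3

S = 3.26 × 6100^0.248
ln S = ln 3.26 + 0.248 × ln 6100 = 1.1817 + 0.248 × 8.7160 = 3.3433
S = e^3.3433 ≈ 28.31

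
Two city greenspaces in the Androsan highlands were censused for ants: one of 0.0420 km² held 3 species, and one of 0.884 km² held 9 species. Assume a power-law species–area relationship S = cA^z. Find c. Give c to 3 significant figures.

z = ln(S₂/S₁) / ln(A₂/A₁) = ln(9/3) / ln(0.884/0.042) = 1.0986 / 3.0468 = 0.3606
c = S₁ / A₁^z = 3 / 0.042^0.3606 = 3 / 0.3188 = 9.409

9.41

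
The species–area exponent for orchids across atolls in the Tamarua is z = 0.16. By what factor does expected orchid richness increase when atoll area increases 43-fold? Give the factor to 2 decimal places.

S₂/S₁ = (A₂/A₁)^z = 43^0.16
ln(S₂/S₁) = 0.16 × ln 43 = 0.16 × 3.7612 = 0.6018
S₂/S₁ = e^0.6018 ≈ 1.825

1.83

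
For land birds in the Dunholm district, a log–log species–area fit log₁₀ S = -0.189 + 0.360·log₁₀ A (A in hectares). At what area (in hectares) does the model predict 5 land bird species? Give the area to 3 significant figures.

293 hectares

5 = 0.6471 × A^0.36  ⇒  A^0.36 = 5/0.6471 = 7.726
ln A = ln(7.726) / 0.36 = 2.0446 / 0.36 = 5.6795
A = e^5.6795 ≈ 292.8 hectares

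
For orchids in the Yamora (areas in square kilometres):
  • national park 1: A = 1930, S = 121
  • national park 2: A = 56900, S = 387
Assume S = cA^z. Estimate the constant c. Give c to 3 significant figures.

z = ln(S₂/S₁) / ln(A₂/A₁) = ln(387/121) / ln(56900/1930) = 1.1626 / 3.3838 = 0.3436
c = S₁ / A₁^z = 121 / 1930^0.3436 = 121 / 13.46 = 8.993

8.99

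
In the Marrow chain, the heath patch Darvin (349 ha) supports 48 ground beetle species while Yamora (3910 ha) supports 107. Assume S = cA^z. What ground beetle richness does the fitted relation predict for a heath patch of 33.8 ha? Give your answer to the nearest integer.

22

z = ln(107/48) / ln(3910/349) = 0.8016 / 2.4162 = 0.3318
c = 48 / 349^0.3318 = 48 / 6.976 = 6.88
S₃ = 6.88 × 33.8^0.3318 = 6.88 × 3.215 ≈ 22.12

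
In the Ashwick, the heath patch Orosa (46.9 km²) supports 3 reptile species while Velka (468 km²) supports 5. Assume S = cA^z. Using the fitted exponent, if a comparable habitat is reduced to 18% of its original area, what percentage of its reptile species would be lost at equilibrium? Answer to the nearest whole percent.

32%

z = ln(5/3) / ln(468/46.9) = 0.5108 / 2.3005 = 0.2221
S_new/S_old = (A_new/A_old)^z = 0.18^0.2221 = exp(0.2221 × -1.7148) = 0.6833
Fraction lost = 1 − 0.6833 = 0.3167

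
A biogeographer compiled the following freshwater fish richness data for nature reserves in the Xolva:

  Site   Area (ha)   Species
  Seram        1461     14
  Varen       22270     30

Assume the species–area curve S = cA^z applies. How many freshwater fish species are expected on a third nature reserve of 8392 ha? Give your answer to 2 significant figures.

z = ln(30/14) / ln(22270/1461) = 0.7621 / 2.7241 = 0.2798
c = 14 / 1461^0.2798 = 14 / 7.681 = 1.823
S₃ = 1.823 × 8392^0.2798 = 1.823 × 12.53 ≈ 22.83

23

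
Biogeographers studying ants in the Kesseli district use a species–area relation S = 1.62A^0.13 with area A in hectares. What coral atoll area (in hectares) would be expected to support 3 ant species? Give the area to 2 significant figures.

110 hectares

3 = 1.62 × A^0.13  ⇒  A^0.13 = 3/1.62 = 1.852
ln A = ln(1.852) / 0.13 = 0.6162 / 0.13 = 4.7399
A = e^4.7399 ≈ 114.4 hectares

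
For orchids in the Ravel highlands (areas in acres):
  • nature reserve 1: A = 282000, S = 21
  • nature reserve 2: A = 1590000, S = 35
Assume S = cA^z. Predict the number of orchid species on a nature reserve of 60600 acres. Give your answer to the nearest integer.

13

z = ln(35/21) / ln(1590000/282000) = 0.5108 / 1.7296 = 0.2953
c = 21 / 282000^0.2953 = 21 / 40.71 = 0.5158
S₃ = 0.5158 × 60600^0.2953 = 0.5158 × 25.85 ≈ 13.34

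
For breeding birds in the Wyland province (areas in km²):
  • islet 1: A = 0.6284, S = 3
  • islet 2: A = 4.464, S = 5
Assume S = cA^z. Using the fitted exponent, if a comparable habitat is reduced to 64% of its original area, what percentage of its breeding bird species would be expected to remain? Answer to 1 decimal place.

89.0%

z = ln(5/3) / ln(4.464/0.6284) = 0.5108 / 1.9606 = 0.2605
S_new/S_old = (A_new/A_old)^z = 0.64^0.2605 = exp(0.2605 × -0.4463) = 0.8902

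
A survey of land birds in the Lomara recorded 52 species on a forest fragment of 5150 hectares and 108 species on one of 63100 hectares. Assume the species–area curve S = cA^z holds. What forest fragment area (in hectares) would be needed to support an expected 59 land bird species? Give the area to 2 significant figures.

z = ln(108/52) / ln(63100/5150) = 0.7309 / 2.5057 = 0.2917
c = 52 / 5150^0.2917 = 52 / 12.1 = 4.298
A = (59/4.298)^(1/0.2917) ⇒ ln A = ln(13.73)/0.2917 = 8.9797
A = e^8.9797 ≈ 7940 hectares

7900 hectares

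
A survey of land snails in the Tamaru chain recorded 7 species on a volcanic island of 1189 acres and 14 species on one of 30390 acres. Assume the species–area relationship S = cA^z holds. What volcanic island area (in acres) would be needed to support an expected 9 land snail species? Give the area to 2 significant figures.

z = ln(14/7) / ln(30390/1189) = 0.6931 / 3.2410 = 0.2139
c = 7 / 1189^0.2139 = 7 / 4.547 = 1.54
A = (9/1.54)^(1/0.2139) ⇒ ln A = ln(5.846)/0.2139 = 8.2560
A = e^8.2560 ≈ 3850 acres

3900 acres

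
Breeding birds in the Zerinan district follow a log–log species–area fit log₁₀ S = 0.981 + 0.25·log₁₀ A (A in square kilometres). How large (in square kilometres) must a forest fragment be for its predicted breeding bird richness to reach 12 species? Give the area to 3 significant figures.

2.47 square kilometres

12 = 9.572 × A^0.25  ⇒  A^0.25 = 12/9.572 = 1.254
ln A = ln(1.254) / 0.25 = 0.2261 / 0.25 = 0.9043
A = e^0.9043 ≈ 2.47 square kilometres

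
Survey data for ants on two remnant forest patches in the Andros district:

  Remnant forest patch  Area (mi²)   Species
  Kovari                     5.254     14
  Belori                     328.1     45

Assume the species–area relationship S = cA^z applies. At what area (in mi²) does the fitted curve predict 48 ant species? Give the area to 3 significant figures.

z = ln(45/14) / ln(328.1/5.254) = 1.1676 / 4.1343 = 0.2824
c = 14 / 5.254^0.2824 = 14 / 1.598 = 8.763
A = (48/8.763)^(1/0.2824) ⇒ ln A = ln(5.478)/0.2824 = 6.0218
A = e^6.0218 ≈ 412.3 mi²

412 mi²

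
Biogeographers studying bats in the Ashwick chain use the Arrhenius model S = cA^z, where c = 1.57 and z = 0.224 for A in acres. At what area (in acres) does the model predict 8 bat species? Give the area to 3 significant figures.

8 = 1.57 × A^0.224  ⇒  A^0.224 = 8/1.57 = 5.096
ln A = ln(5.096) / 0.224 = 1.6284 / 0.224 = 7.2695
A = e^7.2695 ≈ 1436 acres

1440 acres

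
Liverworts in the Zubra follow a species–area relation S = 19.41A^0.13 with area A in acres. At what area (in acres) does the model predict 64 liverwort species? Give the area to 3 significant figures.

64 = 19.41 × A^0.13  ⇒  A^0.13 = 64/19.41 = 3.297
ln A = ln(3.297) / 0.13 = 1.1931 / 0.13 = 9.1777
A = e^9.1777 ≈ 9678 acres

9680 acres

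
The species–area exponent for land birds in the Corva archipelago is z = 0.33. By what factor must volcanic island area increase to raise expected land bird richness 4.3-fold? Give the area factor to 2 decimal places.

83.10

(A₂/A₁)^0.33 = 4.3, so A₂/A₁ = 4.3^(1/0.33) = 4.3^3.03
ln(A₂/A₁) = ln 4.3 / 0.33 = 1.4586 / 0.33 = 4.4200
A₂/A₁ = e^4.4200 ≈ 83.1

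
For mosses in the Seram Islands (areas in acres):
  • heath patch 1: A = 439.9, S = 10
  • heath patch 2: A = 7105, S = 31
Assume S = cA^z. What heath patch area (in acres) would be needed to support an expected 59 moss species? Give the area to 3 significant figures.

34600 acres

z = ln(31/10) / ln(7105/439.9) = 1.1314 / 2.7820 = 0.4067
c = 10 / 439.9^0.4067 = 10 / 11.89 = 0.8414
A = (59/0.8414)^(1/0.4067) ⇒ ln A = ln(70.12)/0.4067 = 10.4510
A = e^10.4510 ≈ 34578 acres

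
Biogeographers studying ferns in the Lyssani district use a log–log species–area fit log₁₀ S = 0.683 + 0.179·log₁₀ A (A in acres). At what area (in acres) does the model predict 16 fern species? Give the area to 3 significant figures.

815 acres

16 = 4.819 × A^0.179  ⇒  A^0.179 = 16/4.819 = 3.32
ln A = ln(3.32) / 0.179 = 1.1999 / 0.179 = 6.7035
A = e^6.7035 ≈ 815.2 acres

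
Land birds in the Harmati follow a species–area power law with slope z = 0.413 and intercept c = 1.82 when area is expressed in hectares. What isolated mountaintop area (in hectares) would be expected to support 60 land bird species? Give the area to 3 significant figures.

4740 hectares

60 = 1.82 × A^0.413  ⇒  A^0.413 = 60/1.82 = 32.97
ln A = ln(32.97) / 0.413 = 3.4955 / 0.413 = 8.4637
A = e^8.4637 ≈ 4740 hectares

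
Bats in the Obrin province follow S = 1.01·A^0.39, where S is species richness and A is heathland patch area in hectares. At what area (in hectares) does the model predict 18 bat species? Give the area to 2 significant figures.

1600 hectares

18 = 1.01 × A^0.39  ⇒  A^0.39 = 18/1.01 = 17.82
ln A = ln(17.82) / 0.39 = 2.8804 / 0.39 = 7.3857
A = e^7.3857 ≈ 1613 hectares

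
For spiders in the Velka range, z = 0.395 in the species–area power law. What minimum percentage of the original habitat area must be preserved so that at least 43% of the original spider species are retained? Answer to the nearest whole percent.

12%

Need (A_new/A_old)^0.395 = 0.43, so A_new/A_old = 0.43^(1/0.395) = 0.43^2.532
ln(A_new/A_old) = ln 0.43 / 0.395 = -0.8440 / 0.395 = -2.1366
A_new/A_old = e^-2.1366 ≈ 0.1181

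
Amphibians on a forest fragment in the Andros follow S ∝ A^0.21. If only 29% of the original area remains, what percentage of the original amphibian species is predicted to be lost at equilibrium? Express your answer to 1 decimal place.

22.9%

S_new/S_old = (A_new/A_old)^z = 0.29^0.21
= exp(0.21 × ln 0.29) = exp(0.21 × -1.2379) = exp(-0.2600) ≈ 0.7711
Fraction lost = 1 − 0.7711 = 0.2289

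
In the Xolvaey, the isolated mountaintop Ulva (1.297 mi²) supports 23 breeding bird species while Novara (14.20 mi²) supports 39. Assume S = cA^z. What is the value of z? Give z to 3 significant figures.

Taking logs: ln S = ln c + z ln A, so z = (ln S₂ − ln S₁)/(ln A₂ − ln A₁).
z = ln(39/23) / ln(14.2/1.297) = ln(1.696) / ln(10.95) = 0.5281 / 2.3932 = 0.2207

0.221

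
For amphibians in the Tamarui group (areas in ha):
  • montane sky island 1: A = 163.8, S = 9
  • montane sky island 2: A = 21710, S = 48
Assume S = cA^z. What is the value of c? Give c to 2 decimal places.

z = ln(S₂/S₁) / ln(A₂/A₁) = ln(48/9) / ln(21710/163.8) = 1.6740 / 4.8869 = 0.3425
c = S₁ / A₁^z = 9 / 163.8^0.3425 = 9 / 5.735 = 1.569

1.57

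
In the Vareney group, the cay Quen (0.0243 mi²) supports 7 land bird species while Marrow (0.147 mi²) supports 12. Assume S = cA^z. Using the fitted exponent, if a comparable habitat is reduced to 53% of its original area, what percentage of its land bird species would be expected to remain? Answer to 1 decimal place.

z = ln(12/7) / ln(0.147/0.0243) = 0.5390 / 1.8000 = 0.2994
S_new/S_old = (A_new/A_old)^z = 0.53^0.2994 = exp(0.2994 × -0.6349) = 0.8269

82.7%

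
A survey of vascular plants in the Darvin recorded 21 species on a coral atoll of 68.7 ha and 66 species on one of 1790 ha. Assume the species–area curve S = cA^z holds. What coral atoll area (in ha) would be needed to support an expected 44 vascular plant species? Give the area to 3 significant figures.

564 ha

z = ln(66/21) / ln(1790/68.7) = 1.1451 / 3.2602 = 0.3512
c = 21 / 68.7^0.3512 = 21 / 4.418 = 4.753
A = (44/4.753)^(1/0.3512) ⇒ ln A = ln(9.257)/0.3512 = 6.3356
A = e^6.3356 ≈ 564.3 ha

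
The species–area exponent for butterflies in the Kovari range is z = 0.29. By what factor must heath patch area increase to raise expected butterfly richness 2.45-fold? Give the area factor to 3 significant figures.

(A₂/A₁)^0.29 = 2.45, so A₂/A₁ = 2.45^(1/0.29) = 2.45^3.448
ln(A₂/A₁) = ln 2.45 / 0.29 = 0.8961 / 0.29 = 3.0900
A₂/A₁ = e^3.0900 ≈ 21.98

22.0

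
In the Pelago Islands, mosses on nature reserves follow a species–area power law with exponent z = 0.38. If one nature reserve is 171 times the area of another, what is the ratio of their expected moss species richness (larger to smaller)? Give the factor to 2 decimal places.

7.06

S₂/S₁ = (A₂/A₁)^z = 171^0.38
ln(S₂/S₁) = 0.38 × ln 171 = 0.38 × 5.1417 = 1.9538
S₂/S₁ = e^1.9538 ≈ 7.056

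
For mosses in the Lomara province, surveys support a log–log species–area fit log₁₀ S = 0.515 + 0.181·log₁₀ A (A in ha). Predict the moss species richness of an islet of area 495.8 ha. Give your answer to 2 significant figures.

10

S = 3.273 × 495.8^0.181
ln S = ln 3.273 + 0.181 × ln 495.8 = 1.1858 + 0.181 × 6.2062 = 2.3091
S = e^2.3091 ≈ 10.07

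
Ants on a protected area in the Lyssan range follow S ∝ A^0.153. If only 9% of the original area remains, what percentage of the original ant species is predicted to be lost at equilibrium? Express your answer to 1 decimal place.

30.8%

S_new/S_old = (A_new/A_old)^z = 0.09^0.153
= exp(0.153 × ln 0.09) = exp(0.153 × -2.4079) = exp(-0.3684) ≈ 0.6918
Fraction lost = 1 − 0.6918 = 0.3082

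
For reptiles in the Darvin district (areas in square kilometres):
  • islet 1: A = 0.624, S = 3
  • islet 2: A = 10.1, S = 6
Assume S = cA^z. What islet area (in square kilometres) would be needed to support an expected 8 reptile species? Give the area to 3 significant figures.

32.1 square kilometres

z = ln(6/3) / ln(10.1/0.624) = 0.6931 / 2.7841 = 0.2490
c = 3 / 0.624^0.2490 = 3 / 0.8892 = 3.374
A = (8/3.374)^(1/0.2490) ⇒ ln A = ln(2.371)/0.2490 = 3.4681
A = e^3.4681 ≈ 32.07 square kilometres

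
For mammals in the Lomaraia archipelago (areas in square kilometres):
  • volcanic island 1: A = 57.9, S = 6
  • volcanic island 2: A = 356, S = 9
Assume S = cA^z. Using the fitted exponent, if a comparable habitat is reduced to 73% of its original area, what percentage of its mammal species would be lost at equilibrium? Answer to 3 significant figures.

z = ln(9/6) / ln(356/57.9) = 0.4055 / 1.8162 = 0.2232
S_new/S_old = (A_new/A_old)^z = 0.73^0.2232 = exp(0.2232 × -0.3147) = 0.9322
Fraction lost = 1 − 0.9322 = 0.06785

6.78%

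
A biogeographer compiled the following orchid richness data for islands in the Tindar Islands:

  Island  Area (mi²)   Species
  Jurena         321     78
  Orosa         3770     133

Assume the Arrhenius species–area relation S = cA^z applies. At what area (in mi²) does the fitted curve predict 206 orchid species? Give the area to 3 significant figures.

28400 mi²

z = ln(133/78) / ln(3770/321) = 0.5336 / 2.4634 = 0.2166
c = 78 / 321^0.2166 = 78 / 3.491 = 22.34
A = (206/22.34)^(1/0.2166) ⇒ ln A = ln(9.22)/0.2166 = 10.2545
A = e^10.2545 ≈ 28411 mi²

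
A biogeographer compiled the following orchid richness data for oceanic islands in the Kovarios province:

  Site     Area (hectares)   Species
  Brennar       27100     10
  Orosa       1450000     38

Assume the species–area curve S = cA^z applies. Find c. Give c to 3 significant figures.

0.326

z = ln(S₂/S₁) / ln(A₂/A₁) = ln(38/10) / ln(1450000/27100) = 1.3350 / 3.9798 = 0.3354
c = S₁ / A₁^z = 10 / 27100^0.3354 = 10 / 30.69 = 0.3258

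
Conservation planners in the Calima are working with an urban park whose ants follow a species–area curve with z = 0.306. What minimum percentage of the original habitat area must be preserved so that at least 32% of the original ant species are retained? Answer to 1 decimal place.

Need (A_new/A_old)^0.306 = 0.32, so A_new/A_old = 0.32^(1/0.306) = 0.32^3.268
ln(A_new/A_old) = ln 0.32 / 0.306 = -1.1394 / 0.306 = -3.7236
A_new/A_old = e^-3.7236 ≈ 0.02415

2.4%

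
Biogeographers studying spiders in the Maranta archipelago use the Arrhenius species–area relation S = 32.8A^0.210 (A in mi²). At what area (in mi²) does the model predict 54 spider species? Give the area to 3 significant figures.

10.7 mi²

54 = 32.8 × A^0.21  ⇒  A^0.21 = 54/32.8 = 1.646
ln A = ln(1.646) / 0.21 = 0.4986 / 0.21 = 2.3741
A = e^2.3741 ≈ 10.74 mi²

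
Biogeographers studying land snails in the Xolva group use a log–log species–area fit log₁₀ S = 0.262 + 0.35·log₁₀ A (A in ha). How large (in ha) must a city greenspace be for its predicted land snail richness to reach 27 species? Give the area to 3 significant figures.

27 = 1.828 × A^0.35  ⇒  A^0.35 = 27/1.828 = 14.77
ln A = ln(14.77) / 0.35 = 2.6926 / 0.35 = 7.6930
A = e^7.6930 ≈ 2193 ha

2190 ha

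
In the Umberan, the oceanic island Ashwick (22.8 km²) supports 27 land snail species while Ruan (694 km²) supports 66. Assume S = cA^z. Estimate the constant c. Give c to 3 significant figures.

z = ln(S₂/S₁) / ln(A₂/A₁) = ln(66/27) / ln(694/22.8) = 0.8938 / 3.4157 = 0.2617
c = S₁ / A₁^z = 27 / 22.8^0.2617 = 27 / 2.266 = 11.91

11.9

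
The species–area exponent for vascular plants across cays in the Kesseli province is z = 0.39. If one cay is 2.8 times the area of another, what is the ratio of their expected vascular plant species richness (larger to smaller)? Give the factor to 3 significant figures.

1.49

S₂/S₁ = (A₂/A₁)^z = 2.8^0.39
ln(S₂/S₁) = 0.39 × ln 2.8 = 0.39 × 1.0296 = 0.4016
S₂/S₁ = e^0.4016 ≈ 1.494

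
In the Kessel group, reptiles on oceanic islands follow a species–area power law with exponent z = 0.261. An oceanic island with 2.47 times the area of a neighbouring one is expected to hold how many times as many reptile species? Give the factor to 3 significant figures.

S₂/S₁ = (A₂/A₁)^z = 2.47^0.261
ln(S₂/S₁) = 0.261 × ln 2.47 = 0.261 × 0.9042 = 0.2360
S₂/S₁ = e^0.2360 ≈ 1.266

1.27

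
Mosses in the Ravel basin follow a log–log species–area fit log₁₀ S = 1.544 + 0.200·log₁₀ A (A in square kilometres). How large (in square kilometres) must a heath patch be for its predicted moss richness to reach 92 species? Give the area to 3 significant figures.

126 square kilometres

92 = 34.99 × A^0.2  ⇒  A^0.2 = 92/34.99 = 2.629
ln A = ln(2.629) / 0.2 = 0.9666 / 0.2 = 4.8330
A = e^4.8330 ≈ 125.6 square kilometres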